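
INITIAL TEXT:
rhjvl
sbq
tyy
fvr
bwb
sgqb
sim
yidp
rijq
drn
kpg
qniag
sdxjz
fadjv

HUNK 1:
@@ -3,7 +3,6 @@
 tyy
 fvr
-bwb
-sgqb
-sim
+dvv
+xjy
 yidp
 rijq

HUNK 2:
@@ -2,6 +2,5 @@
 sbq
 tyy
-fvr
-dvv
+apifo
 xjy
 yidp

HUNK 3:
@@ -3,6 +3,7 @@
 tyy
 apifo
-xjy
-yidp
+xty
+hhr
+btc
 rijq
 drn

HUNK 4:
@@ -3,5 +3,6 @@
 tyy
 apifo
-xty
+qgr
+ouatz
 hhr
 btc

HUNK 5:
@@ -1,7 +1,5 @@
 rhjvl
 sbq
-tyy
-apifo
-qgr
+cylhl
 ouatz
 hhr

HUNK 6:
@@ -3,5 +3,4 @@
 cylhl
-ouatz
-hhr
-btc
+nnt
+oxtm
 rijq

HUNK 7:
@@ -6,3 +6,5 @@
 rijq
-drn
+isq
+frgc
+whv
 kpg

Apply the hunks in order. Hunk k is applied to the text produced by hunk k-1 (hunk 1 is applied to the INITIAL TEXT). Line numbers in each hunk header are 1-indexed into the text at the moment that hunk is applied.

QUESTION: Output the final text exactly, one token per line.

Answer: rhjvl
sbq
cylhl
nnt
oxtm
rijq
isq
frgc
whv
kpg
qniag
sdxjz
fadjv

Derivation:
Hunk 1: at line 3 remove [bwb,sgqb,sim] add [dvv,xjy] -> 13 lines: rhjvl sbq tyy fvr dvv xjy yidp rijq drn kpg qniag sdxjz fadjv
Hunk 2: at line 2 remove [fvr,dvv] add [apifo] -> 12 lines: rhjvl sbq tyy apifo xjy yidp rijq drn kpg qniag sdxjz fadjv
Hunk 3: at line 3 remove [xjy,yidp] add [xty,hhr,btc] -> 13 lines: rhjvl sbq tyy apifo xty hhr btc rijq drn kpg qniag sdxjz fadjv
Hunk 4: at line 3 remove [xty] add [qgr,ouatz] -> 14 lines: rhjvl sbq tyy apifo qgr ouatz hhr btc rijq drn kpg qniag sdxjz fadjv
Hunk 5: at line 1 remove [tyy,apifo,qgr] add [cylhl] -> 12 lines: rhjvl sbq cylhl ouatz hhr btc rijq drn kpg qniag sdxjz fadjv
Hunk 6: at line 3 remove [ouatz,hhr,btc] add [nnt,oxtm] -> 11 lines: rhjvl sbq cylhl nnt oxtm rijq drn kpg qniag sdxjz fadjv
Hunk 7: at line 6 remove [drn] add [isq,frgc,whv] -> 13 lines: rhjvl sbq cylhl nnt oxtm rijq isq frgc whv kpg qniag sdxjz fadjv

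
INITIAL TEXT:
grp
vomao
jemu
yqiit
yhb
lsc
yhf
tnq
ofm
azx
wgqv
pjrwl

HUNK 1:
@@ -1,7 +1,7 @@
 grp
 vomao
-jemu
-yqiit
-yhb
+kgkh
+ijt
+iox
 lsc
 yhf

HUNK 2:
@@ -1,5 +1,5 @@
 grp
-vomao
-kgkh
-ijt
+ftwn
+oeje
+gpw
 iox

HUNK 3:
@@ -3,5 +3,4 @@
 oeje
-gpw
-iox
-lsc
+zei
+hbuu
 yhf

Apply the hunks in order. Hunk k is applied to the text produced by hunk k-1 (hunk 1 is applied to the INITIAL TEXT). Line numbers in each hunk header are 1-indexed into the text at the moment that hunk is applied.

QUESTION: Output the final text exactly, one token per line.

Hunk 1: at line 1 remove [jemu,yqiit,yhb] add [kgkh,ijt,iox] -> 12 lines: grp vomao kgkh ijt iox lsc yhf tnq ofm azx wgqv pjrwl
Hunk 2: at line 1 remove [vomao,kgkh,ijt] add [ftwn,oeje,gpw] -> 12 lines: grp ftwn oeje gpw iox lsc yhf tnq ofm azx wgqv pjrwl
Hunk 3: at line 3 remove [gpw,iox,lsc] add [zei,hbuu] -> 11 lines: grp ftwn oeje zei hbuu yhf tnq ofm azx wgqv pjrwl

Answer: grp
ftwn
oeje
zei
hbuu
yhf
tnq
ofm
azx
wgqv
pjrwl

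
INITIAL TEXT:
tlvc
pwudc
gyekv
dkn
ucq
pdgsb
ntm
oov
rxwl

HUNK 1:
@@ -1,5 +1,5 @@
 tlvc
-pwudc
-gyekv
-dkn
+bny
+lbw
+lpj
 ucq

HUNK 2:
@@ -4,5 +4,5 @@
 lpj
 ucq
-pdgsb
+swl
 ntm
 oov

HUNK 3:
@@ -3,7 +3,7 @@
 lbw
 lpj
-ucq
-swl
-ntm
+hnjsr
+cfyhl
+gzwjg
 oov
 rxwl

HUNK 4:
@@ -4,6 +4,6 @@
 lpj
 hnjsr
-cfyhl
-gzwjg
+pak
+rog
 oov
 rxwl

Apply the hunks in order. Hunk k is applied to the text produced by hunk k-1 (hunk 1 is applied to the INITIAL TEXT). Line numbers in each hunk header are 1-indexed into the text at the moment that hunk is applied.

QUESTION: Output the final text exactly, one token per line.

Hunk 1: at line 1 remove [pwudc,gyekv,dkn] add [bny,lbw,lpj] -> 9 lines: tlvc bny lbw lpj ucq pdgsb ntm oov rxwl
Hunk 2: at line 4 remove [pdgsb] add [swl] -> 9 lines: tlvc bny lbw lpj ucq swl ntm oov rxwl
Hunk 3: at line 3 remove [ucq,swl,ntm] add [hnjsr,cfyhl,gzwjg] -> 9 lines: tlvc bny lbw lpj hnjsr cfyhl gzwjg oov rxwl
Hunk 4: at line 4 remove [cfyhl,gzwjg] add [pak,rog] -> 9 lines: tlvc bny lbw lpj hnjsr pak rog oov rxwl

Answer: tlvc
bny
lbw
lpj
hnjsr
pak
rog
oov
rxwl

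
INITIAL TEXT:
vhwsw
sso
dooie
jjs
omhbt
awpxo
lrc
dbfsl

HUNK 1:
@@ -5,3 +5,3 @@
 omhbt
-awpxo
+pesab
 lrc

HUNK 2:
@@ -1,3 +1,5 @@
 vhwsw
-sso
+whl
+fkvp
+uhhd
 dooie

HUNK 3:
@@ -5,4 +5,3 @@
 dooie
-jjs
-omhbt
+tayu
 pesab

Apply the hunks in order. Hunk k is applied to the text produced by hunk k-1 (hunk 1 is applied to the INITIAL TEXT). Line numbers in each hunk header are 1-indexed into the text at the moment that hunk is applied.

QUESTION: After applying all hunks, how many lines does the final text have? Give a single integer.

Answer: 9

Derivation:
Hunk 1: at line 5 remove [awpxo] add [pesab] -> 8 lines: vhwsw sso dooie jjs omhbt pesab lrc dbfsl
Hunk 2: at line 1 remove [sso] add [whl,fkvp,uhhd] -> 10 lines: vhwsw whl fkvp uhhd dooie jjs omhbt pesab lrc dbfsl
Hunk 3: at line 5 remove [jjs,omhbt] add [tayu] -> 9 lines: vhwsw whl fkvp uhhd dooie tayu pesab lrc dbfsl
Final line count: 9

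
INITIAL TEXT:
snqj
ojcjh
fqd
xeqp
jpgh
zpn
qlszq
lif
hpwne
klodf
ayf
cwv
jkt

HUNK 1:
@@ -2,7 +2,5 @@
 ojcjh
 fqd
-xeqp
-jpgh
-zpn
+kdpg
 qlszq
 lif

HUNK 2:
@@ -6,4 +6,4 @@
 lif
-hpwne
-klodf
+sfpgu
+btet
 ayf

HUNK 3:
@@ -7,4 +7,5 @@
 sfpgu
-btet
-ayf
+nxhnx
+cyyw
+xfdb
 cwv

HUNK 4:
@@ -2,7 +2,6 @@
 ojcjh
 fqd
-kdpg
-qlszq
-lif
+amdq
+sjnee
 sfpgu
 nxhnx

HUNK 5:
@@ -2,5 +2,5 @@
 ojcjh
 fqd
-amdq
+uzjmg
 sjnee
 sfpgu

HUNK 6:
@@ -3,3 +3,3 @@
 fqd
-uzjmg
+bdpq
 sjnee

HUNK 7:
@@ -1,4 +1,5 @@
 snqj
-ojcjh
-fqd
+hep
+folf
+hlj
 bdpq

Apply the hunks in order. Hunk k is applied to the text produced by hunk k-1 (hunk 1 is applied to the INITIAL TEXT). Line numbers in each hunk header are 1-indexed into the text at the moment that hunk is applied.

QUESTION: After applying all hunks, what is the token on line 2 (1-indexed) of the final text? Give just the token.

Answer: hep

Derivation:
Hunk 1: at line 2 remove [xeqp,jpgh,zpn] add [kdpg] -> 11 lines: snqj ojcjh fqd kdpg qlszq lif hpwne klodf ayf cwv jkt
Hunk 2: at line 6 remove [hpwne,klodf] add [sfpgu,btet] -> 11 lines: snqj ojcjh fqd kdpg qlszq lif sfpgu btet ayf cwv jkt
Hunk 3: at line 7 remove [btet,ayf] add [nxhnx,cyyw,xfdb] -> 12 lines: snqj ojcjh fqd kdpg qlszq lif sfpgu nxhnx cyyw xfdb cwv jkt
Hunk 4: at line 2 remove [kdpg,qlszq,lif] add [amdq,sjnee] -> 11 lines: snqj ojcjh fqd amdq sjnee sfpgu nxhnx cyyw xfdb cwv jkt
Hunk 5: at line 2 remove [amdq] add [uzjmg] -> 11 lines: snqj ojcjh fqd uzjmg sjnee sfpgu nxhnx cyyw xfdb cwv jkt
Hunk 6: at line 3 remove [uzjmg] add [bdpq] -> 11 lines: snqj ojcjh fqd bdpq sjnee sfpgu nxhnx cyyw xfdb cwv jkt
Hunk 7: at line 1 remove [ojcjh,fqd] add [hep,folf,hlj] -> 12 lines: snqj hep folf hlj bdpq sjnee sfpgu nxhnx cyyw xfdb cwv jkt
Final line 2: hep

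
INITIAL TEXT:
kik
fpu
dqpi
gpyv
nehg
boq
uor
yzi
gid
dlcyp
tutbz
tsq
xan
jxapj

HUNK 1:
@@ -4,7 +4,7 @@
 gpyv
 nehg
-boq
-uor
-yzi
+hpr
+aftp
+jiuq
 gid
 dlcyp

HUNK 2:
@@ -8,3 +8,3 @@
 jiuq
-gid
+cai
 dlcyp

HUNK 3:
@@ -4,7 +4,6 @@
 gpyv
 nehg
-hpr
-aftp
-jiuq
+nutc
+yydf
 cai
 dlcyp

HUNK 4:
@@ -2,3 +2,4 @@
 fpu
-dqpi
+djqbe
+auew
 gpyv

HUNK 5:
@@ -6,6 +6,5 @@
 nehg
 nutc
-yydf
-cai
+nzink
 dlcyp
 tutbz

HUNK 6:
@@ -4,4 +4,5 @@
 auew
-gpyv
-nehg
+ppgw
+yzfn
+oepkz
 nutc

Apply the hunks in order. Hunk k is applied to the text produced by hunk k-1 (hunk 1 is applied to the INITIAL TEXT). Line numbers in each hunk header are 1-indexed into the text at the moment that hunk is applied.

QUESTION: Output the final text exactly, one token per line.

Hunk 1: at line 4 remove [boq,uor,yzi] add [hpr,aftp,jiuq] -> 14 lines: kik fpu dqpi gpyv nehg hpr aftp jiuq gid dlcyp tutbz tsq xan jxapj
Hunk 2: at line 8 remove [gid] add [cai] -> 14 lines: kik fpu dqpi gpyv nehg hpr aftp jiuq cai dlcyp tutbz tsq xan jxapj
Hunk 3: at line 4 remove [hpr,aftp,jiuq] add [nutc,yydf] -> 13 lines: kik fpu dqpi gpyv nehg nutc yydf cai dlcyp tutbz tsq xan jxapj
Hunk 4: at line 2 remove [dqpi] add [djqbe,auew] -> 14 lines: kik fpu djqbe auew gpyv nehg nutc yydf cai dlcyp tutbz tsq xan jxapj
Hunk 5: at line 6 remove [yydf,cai] add [nzink] -> 13 lines: kik fpu djqbe auew gpyv nehg nutc nzink dlcyp tutbz tsq xan jxapj
Hunk 6: at line 4 remove [gpyv,nehg] add [ppgw,yzfn,oepkz] -> 14 lines: kik fpu djqbe auew ppgw yzfn oepkz nutc nzink dlcyp tutbz tsq xan jxapj

Answer: kik
fpu
djqbe
auew
ppgw
yzfn
oepkz
nutc
nzink
dlcyp
tutbz
tsq
xan
jxapj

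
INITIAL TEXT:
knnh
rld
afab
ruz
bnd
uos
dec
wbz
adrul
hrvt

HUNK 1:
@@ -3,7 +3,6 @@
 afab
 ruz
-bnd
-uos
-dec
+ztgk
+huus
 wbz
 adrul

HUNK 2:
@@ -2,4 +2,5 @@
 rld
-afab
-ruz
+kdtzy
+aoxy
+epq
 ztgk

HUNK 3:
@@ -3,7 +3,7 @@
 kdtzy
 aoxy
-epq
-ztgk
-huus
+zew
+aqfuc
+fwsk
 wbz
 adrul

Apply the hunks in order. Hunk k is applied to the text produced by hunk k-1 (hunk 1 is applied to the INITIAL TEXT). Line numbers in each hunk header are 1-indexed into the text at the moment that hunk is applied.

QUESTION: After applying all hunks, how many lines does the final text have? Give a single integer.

Answer: 10

Derivation:
Hunk 1: at line 3 remove [bnd,uos,dec] add [ztgk,huus] -> 9 lines: knnh rld afab ruz ztgk huus wbz adrul hrvt
Hunk 2: at line 2 remove [afab,ruz] add [kdtzy,aoxy,epq] -> 10 lines: knnh rld kdtzy aoxy epq ztgk huus wbz adrul hrvt
Hunk 3: at line 3 remove [epq,ztgk,huus] add [zew,aqfuc,fwsk] -> 10 lines: knnh rld kdtzy aoxy zew aqfuc fwsk wbz adrul hrvt
Final line count: 10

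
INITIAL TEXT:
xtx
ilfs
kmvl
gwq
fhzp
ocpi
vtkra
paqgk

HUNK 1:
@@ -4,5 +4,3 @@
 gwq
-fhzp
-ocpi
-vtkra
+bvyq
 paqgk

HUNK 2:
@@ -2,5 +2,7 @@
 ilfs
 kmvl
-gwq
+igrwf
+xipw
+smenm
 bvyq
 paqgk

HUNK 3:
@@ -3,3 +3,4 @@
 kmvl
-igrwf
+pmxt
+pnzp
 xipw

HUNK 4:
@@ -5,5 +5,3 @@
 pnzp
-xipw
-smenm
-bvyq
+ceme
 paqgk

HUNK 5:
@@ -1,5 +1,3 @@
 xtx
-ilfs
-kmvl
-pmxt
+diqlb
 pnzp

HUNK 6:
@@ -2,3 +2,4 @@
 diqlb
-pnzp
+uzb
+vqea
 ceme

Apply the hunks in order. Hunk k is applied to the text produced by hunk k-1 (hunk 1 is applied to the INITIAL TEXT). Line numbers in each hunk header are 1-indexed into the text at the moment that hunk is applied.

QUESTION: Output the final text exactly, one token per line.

Answer: xtx
diqlb
uzb
vqea
ceme
paqgk

Derivation:
Hunk 1: at line 4 remove [fhzp,ocpi,vtkra] add [bvyq] -> 6 lines: xtx ilfs kmvl gwq bvyq paqgk
Hunk 2: at line 2 remove [gwq] add [igrwf,xipw,smenm] -> 8 lines: xtx ilfs kmvl igrwf xipw smenm bvyq paqgk
Hunk 3: at line 3 remove [igrwf] add [pmxt,pnzp] -> 9 lines: xtx ilfs kmvl pmxt pnzp xipw smenm bvyq paqgk
Hunk 4: at line 5 remove [xipw,smenm,bvyq] add [ceme] -> 7 lines: xtx ilfs kmvl pmxt pnzp ceme paqgk
Hunk 5: at line 1 remove [ilfs,kmvl,pmxt] add [diqlb] -> 5 lines: xtx diqlb pnzp ceme paqgk
Hunk 6: at line 2 remove [pnzp] add [uzb,vqea] -> 6 lines: xtx diqlb uzb vqea ceme paqgk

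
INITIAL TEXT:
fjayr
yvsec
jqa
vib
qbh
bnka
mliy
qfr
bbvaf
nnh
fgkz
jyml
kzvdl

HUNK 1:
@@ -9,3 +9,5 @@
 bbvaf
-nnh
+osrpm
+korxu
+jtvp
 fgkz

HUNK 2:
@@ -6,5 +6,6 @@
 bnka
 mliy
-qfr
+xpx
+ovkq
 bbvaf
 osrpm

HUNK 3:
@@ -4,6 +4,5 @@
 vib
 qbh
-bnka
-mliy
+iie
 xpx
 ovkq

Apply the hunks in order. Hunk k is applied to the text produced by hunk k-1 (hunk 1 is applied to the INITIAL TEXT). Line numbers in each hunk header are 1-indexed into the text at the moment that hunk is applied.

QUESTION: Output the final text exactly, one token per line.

Answer: fjayr
yvsec
jqa
vib
qbh
iie
xpx
ovkq
bbvaf
osrpm
korxu
jtvp
fgkz
jyml
kzvdl

Derivation:
Hunk 1: at line 9 remove [nnh] add [osrpm,korxu,jtvp] -> 15 lines: fjayr yvsec jqa vib qbh bnka mliy qfr bbvaf osrpm korxu jtvp fgkz jyml kzvdl
Hunk 2: at line 6 remove [qfr] add [xpx,ovkq] -> 16 lines: fjayr yvsec jqa vib qbh bnka mliy xpx ovkq bbvaf osrpm korxu jtvp fgkz jyml kzvdl
Hunk 3: at line 4 remove [bnka,mliy] add [iie] -> 15 lines: fjayr yvsec jqa vib qbh iie xpx ovkq bbvaf osrpm korxu jtvp fgkz jyml kzvdl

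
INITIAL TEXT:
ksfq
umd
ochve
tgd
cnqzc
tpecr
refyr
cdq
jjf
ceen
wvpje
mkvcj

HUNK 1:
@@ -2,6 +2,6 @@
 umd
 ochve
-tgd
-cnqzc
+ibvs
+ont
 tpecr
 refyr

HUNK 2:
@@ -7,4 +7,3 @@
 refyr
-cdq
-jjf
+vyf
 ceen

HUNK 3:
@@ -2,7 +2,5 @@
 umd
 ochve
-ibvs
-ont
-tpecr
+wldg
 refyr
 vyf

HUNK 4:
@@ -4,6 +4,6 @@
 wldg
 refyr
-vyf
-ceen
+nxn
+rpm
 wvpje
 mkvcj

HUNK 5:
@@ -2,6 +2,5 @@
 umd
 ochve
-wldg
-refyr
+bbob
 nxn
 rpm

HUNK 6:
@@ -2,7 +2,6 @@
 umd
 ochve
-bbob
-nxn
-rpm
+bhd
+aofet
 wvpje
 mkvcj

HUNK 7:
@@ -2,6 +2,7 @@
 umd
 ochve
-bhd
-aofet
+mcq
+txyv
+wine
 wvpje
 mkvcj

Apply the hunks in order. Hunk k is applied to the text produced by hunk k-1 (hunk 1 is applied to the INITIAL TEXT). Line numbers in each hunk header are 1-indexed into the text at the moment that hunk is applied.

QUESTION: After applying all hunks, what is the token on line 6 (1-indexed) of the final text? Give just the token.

Answer: wine

Derivation:
Hunk 1: at line 2 remove [tgd,cnqzc] add [ibvs,ont] -> 12 lines: ksfq umd ochve ibvs ont tpecr refyr cdq jjf ceen wvpje mkvcj
Hunk 2: at line 7 remove [cdq,jjf] add [vyf] -> 11 lines: ksfq umd ochve ibvs ont tpecr refyr vyf ceen wvpje mkvcj
Hunk 3: at line 2 remove [ibvs,ont,tpecr] add [wldg] -> 9 lines: ksfq umd ochve wldg refyr vyf ceen wvpje mkvcj
Hunk 4: at line 4 remove [vyf,ceen] add [nxn,rpm] -> 9 lines: ksfq umd ochve wldg refyr nxn rpm wvpje mkvcj
Hunk 5: at line 2 remove [wldg,refyr] add [bbob] -> 8 lines: ksfq umd ochve bbob nxn rpm wvpje mkvcj
Hunk 6: at line 2 remove [bbob,nxn,rpm] add [bhd,aofet] -> 7 lines: ksfq umd ochve bhd aofet wvpje mkvcj
Hunk 7: at line 2 remove [bhd,aofet] add [mcq,txyv,wine] -> 8 lines: ksfq umd ochve mcq txyv wine wvpje mkvcj
Final line 6: wine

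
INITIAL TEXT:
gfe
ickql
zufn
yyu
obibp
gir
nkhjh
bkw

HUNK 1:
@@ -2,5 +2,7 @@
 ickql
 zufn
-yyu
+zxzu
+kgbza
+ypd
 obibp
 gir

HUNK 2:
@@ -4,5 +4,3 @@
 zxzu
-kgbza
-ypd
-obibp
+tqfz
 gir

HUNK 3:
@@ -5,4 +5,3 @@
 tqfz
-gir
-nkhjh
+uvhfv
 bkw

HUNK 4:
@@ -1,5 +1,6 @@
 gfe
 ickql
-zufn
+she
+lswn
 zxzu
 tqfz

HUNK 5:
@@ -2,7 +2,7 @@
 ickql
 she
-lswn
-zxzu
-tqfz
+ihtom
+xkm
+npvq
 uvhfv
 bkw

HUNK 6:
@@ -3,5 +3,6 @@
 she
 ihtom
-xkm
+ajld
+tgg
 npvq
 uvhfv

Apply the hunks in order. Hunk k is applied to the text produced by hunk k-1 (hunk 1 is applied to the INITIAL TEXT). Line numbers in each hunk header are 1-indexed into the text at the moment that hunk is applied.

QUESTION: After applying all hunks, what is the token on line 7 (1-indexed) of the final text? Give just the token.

Hunk 1: at line 2 remove [yyu] add [zxzu,kgbza,ypd] -> 10 lines: gfe ickql zufn zxzu kgbza ypd obibp gir nkhjh bkw
Hunk 2: at line 4 remove [kgbza,ypd,obibp] add [tqfz] -> 8 lines: gfe ickql zufn zxzu tqfz gir nkhjh bkw
Hunk 3: at line 5 remove [gir,nkhjh] add [uvhfv] -> 7 lines: gfe ickql zufn zxzu tqfz uvhfv bkw
Hunk 4: at line 1 remove [zufn] add [she,lswn] -> 8 lines: gfe ickql she lswn zxzu tqfz uvhfv bkw
Hunk 5: at line 2 remove [lswn,zxzu,tqfz] add [ihtom,xkm,npvq] -> 8 lines: gfe ickql she ihtom xkm npvq uvhfv bkw
Hunk 6: at line 3 remove [xkm] add [ajld,tgg] -> 9 lines: gfe ickql she ihtom ajld tgg npvq uvhfv bkw
Final line 7: npvq

Answer: npvq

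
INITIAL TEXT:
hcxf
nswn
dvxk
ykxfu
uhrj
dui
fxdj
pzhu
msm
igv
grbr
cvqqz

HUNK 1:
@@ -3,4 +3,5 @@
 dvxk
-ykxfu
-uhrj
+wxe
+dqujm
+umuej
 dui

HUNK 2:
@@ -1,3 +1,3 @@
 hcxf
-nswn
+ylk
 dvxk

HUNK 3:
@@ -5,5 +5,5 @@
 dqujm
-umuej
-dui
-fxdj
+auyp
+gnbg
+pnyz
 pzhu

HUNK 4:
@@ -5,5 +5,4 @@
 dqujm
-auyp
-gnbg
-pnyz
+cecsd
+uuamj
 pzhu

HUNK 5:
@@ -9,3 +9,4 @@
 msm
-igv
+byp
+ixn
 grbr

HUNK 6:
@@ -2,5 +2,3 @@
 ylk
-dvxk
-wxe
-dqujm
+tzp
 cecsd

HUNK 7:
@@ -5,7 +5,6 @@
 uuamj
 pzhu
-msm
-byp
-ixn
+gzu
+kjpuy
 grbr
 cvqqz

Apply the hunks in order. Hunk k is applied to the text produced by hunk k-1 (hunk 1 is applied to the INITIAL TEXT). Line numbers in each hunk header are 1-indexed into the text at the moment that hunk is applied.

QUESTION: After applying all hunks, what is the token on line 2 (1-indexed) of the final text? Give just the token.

Hunk 1: at line 3 remove [ykxfu,uhrj] add [wxe,dqujm,umuej] -> 13 lines: hcxf nswn dvxk wxe dqujm umuej dui fxdj pzhu msm igv grbr cvqqz
Hunk 2: at line 1 remove [nswn] add [ylk] -> 13 lines: hcxf ylk dvxk wxe dqujm umuej dui fxdj pzhu msm igv grbr cvqqz
Hunk 3: at line 5 remove [umuej,dui,fxdj] add [auyp,gnbg,pnyz] -> 13 lines: hcxf ylk dvxk wxe dqujm auyp gnbg pnyz pzhu msm igv grbr cvqqz
Hunk 4: at line 5 remove [auyp,gnbg,pnyz] add [cecsd,uuamj] -> 12 lines: hcxf ylk dvxk wxe dqujm cecsd uuamj pzhu msm igv grbr cvqqz
Hunk 5: at line 9 remove [igv] add [byp,ixn] -> 13 lines: hcxf ylk dvxk wxe dqujm cecsd uuamj pzhu msm byp ixn grbr cvqqz
Hunk 6: at line 2 remove [dvxk,wxe,dqujm] add [tzp] -> 11 lines: hcxf ylk tzp cecsd uuamj pzhu msm byp ixn grbr cvqqz
Hunk 7: at line 5 remove [msm,byp,ixn] add [gzu,kjpuy] -> 10 lines: hcxf ylk tzp cecsd uuamj pzhu gzu kjpuy grbr cvqqz
Final line 2: ylk

Answer: ylk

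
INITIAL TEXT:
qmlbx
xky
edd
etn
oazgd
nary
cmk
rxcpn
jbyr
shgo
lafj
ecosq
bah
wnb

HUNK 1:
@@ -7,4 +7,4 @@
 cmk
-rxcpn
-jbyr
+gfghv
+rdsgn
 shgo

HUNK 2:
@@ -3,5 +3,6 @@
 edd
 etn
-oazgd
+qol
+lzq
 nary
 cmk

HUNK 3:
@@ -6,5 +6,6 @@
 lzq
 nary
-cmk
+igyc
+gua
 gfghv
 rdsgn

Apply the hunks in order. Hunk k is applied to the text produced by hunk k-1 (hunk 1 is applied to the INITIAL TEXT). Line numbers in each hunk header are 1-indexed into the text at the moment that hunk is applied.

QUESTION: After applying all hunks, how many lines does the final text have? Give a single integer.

Answer: 16

Derivation:
Hunk 1: at line 7 remove [rxcpn,jbyr] add [gfghv,rdsgn] -> 14 lines: qmlbx xky edd etn oazgd nary cmk gfghv rdsgn shgo lafj ecosq bah wnb
Hunk 2: at line 3 remove [oazgd] add [qol,lzq] -> 15 lines: qmlbx xky edd etn qol lzq nary cmk gfghv rdsgn shgo lafj ecosq bah wnb
Hunk 3: at line 6 remove [cmk] add [igyc,gua] -> 16 lines: qmlbx xky edd etn qol lzq nary igyc gua gfghv rdsgn shgo lafj ecosq bah wnb
Final line count: 16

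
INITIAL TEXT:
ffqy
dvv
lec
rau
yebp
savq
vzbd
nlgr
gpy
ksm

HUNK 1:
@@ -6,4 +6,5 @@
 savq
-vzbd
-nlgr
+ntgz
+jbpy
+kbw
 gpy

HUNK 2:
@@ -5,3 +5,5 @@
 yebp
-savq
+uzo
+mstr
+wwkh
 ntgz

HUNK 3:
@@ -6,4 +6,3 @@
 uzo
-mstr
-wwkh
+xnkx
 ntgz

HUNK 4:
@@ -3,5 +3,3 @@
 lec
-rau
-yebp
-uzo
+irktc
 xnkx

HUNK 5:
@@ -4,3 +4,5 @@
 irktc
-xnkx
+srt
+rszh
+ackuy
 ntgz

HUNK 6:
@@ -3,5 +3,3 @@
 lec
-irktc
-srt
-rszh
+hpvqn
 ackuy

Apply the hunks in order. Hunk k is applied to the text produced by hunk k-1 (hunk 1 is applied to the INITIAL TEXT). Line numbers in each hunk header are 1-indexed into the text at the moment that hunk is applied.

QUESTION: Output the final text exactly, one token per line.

Answer: ffqy
dvv
lec
hpvqn
ackuy
ntgz
jbpy
kbw
gpy
ksm

Derivation:
Hunk 1: at line 6 remove [vzbd,nlgr] add [ntgz,jbpy,kbw] -> 11 lines: ffqy dvv lec rau yebp savq ntgz jbpy kbw gpy ksm
Hunk 2: at line 5 remove [savq] add [uzo,mstr,wwkh] -> 13 lines: ffqy dvv lec rau yebp uzo mstr wwkh ntgz jbpy kbw gpy ksm
Hunk 3: at line 6 remove [mstr,wwkh] add [xnkx] -> 12 lines: ffqy dvv lec rau yebp uzo xnkx ntgz jbpy kbw gpy ksm
Hunk 4: at line 3 remove [rau,yebp,uzo] add [irktc] -> 10 lines: ffqy dvv lec irktc xnkx ntgz jbpy kbw gpy ksm
Hunk 5: at line 4 remove [xnkx] add [srt,rszh,ackuy] -> 12 lines: ffqy dvv lec irktc srt rszh ackuy ntgz jbpy kbw gpy ksm
Hunk 6: at line 3 remove [irktc,srt,rszh] add [hpvqn] -> 10 lines: ffqy dvv lec hpvqn ackuy ntgz jbpy kbw gpy ksm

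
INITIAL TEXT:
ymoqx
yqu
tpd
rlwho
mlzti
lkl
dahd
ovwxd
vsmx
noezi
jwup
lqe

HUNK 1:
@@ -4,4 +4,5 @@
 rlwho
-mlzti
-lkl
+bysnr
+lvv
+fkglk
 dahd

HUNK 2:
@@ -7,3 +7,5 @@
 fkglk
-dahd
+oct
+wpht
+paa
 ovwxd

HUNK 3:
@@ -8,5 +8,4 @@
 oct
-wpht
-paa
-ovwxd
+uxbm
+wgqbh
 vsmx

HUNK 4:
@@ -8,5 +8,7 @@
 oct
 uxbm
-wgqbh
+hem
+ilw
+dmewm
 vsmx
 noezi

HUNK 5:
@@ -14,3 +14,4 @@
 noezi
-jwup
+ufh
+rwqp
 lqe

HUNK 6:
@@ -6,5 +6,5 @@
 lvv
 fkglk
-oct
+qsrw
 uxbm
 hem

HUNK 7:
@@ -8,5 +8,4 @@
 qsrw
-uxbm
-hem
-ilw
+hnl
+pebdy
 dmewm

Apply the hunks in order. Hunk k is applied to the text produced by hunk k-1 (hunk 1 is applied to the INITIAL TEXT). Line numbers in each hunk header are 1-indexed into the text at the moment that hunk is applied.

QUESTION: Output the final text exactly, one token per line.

Answer: ymoqx
yqu
tpd
rlwho
bysnr
lvv
fkglk
qsrw
hnl
pebdy
dmewm
vsmx
noezi
ufh
rwqp
lqe

Derivation:
Hunk 1: at line 4 remove [mlzti,lkl] add [bysnr,lvv,fkglk] -> 13 lines: ymoqx yqu tpd rlwho bysnr lvv fkglk dahd ovwxd vsmx noezi jwup lqe
Hunk 2: at line 7 remove [dahd] add [oct,wpht,paa] -> 15 lines: ymoqx yqu tpd rlwho bysnr lvv fkglk oct wpht paa ovwxd vsmx noezi jwup lqe
Hunk 3: at line 8 remove [wpht,paa,ovwxd] add [uxbm,wgqbh] -> 14 lines: ymoqx yqu tpd rlwho bysnr lvv fkglk oct uxbm wgqbh vsmx noezi jwup lqe
Hunk 4: at line 8 remove [wgqbh] add [hem,ilw,dmewm] -> 16 lines: ymoqx yqu tpd rlwho bysnr lvv fkglk oct uxbm hem ilw dmewm vsmx noezi jwup lqe
Hunk 5: at line 14 remove [jwup] add [ufh,rwqp] -> 17 lines: ymoqx yqu tpd rlwho bysnr lvv fkglk oct uxbm hem ilw dmewm vsmx noezi ufh rwqp lqe
Hunk 6: at line 6 remove [oct] add [qsrw] -> 17 lines: ymoqx yqu tpd rlwho bysnr lvv fkglk qsrw uxbm hem ilw dmewm vsmx noezi ufh rwqp lqe
Hunk 7: at line 8 remove [uxbm,hem,ilw] add [hnl,pebdy] -> 16 lines: ymoqx yqu tpd rlwho bysnr lvv fkglk qsrw hnl pebdy dmewm vsmx noezi ufh rwqp lqe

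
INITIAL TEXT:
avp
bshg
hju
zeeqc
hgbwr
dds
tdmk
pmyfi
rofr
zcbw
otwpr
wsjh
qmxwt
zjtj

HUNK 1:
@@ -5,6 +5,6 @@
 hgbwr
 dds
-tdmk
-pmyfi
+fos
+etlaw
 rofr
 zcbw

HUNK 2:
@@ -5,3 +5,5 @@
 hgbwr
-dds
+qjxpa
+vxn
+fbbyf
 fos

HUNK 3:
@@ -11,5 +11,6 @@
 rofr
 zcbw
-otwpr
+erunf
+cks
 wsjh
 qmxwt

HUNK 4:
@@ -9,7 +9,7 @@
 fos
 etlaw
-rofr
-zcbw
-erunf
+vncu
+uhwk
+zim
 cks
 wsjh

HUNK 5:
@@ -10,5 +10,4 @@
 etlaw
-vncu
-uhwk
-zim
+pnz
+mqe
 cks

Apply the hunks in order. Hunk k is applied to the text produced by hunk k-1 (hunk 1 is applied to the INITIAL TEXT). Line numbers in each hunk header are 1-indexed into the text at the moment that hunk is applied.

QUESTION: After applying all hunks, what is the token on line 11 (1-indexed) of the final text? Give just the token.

Hunk 1: at line 5 remove [tdmk,pmyfi] add [fos,etlaw] -> 14 lines: avp bshg hju zeeqc hgbwr dds fos etlaw rofr zcbw otwpr wsjh qmxwt zjtj
Hunk 2: at line 5 remove [dds] add [qjxpa,vxn,fbbyf] -> 16 lines: avp bshg hju zeeqc hgbwr qjxpa vxn fbbyf fos etlaw rofr zcbw otwpr wsjh qmxwt zjtj
Hunk 3: at line 11 remove [otwpr] add [erunf,cks] -> 17 lines: avp bshg hju zeeqc hgbwr qjxpa vxn fbbyf fos etlaw rofr zcbw erunf cks wsjh qmxwt zjtj
Hunk 4: at line 9 remove [rofr,zcbw,erunf] add [vncu,uhwk,zim] -> 17 lines: avp bshg hju zeeqc hgbwr qjxpa vxn fbbyf fos etlaw vncu uhwk zim cks wsjh qmxwt zjtj
Hunk 5: at line 10 remove [vncu,uhwk,zim] add [pnz,mqe] -> 16 lines: avp bshg hju zeeqc hgbwr qjxpa vxn fbbyf fos etlaw pnz mqe cks wsjh qmxwt zjtj
Final line 11: pnz

Answer: pnz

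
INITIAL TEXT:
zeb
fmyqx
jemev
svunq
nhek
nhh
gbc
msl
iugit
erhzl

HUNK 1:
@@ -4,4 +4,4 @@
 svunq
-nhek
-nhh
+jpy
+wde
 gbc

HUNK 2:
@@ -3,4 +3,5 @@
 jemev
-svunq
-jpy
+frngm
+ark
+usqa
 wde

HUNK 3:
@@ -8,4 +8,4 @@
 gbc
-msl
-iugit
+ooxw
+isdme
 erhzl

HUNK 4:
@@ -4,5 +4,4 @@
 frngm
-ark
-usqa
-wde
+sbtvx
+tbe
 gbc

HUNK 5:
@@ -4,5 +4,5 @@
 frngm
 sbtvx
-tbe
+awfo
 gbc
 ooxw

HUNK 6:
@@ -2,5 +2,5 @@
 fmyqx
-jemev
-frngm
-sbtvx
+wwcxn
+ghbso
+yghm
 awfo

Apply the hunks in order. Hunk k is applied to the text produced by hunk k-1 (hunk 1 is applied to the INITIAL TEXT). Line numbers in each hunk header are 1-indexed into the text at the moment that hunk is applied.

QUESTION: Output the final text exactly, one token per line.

Hunk 1: at line 4 remove [nhek,nhh] add [jpy,wde] -> 10 lines: zeb fmyqx jemev svunq jpy wde gbc msl iugit erhzl
Hunk 2: at line 3 remove [svunq,jpy] add [frngm,ark,usqa] -> 11 lines: zeb fmyqx jemev frngm ark usqa wde gbc msl iugit erhzl
Hunk 3: at line 8 remove [msl,iugit] add [ooxw,isdme] -> 11 lines: zeb fmyqx jemev frngm ark usqa wde gbc ooxw isdme erhzl
Hunk 4: at line 4 remove [ark,usqa,wde] add [sbtvx,tbe] -> 10 lines: zeb fmyqx jemev frngm sbtvx tbe gbc ooxw isdme erhzl
Hunk 5: at line 4 remove [tbe] add [awfo] -> 10 lines: zeb fmyqx jemev frngm sbtvx awfo gbc ooxw isdme erhzl
Hunk 6: at line 2 remove [jemev,frngm,sbtvx] add [wwcxn,ghbso,yghm] -> 10 lines: zeb fmyqx wwcxn ghbso yghm awfo gbc ooxw isdme erhzl

Answer: zeb
fmyqx
wwcxn
ghbso
yghm
awfo
gbc
ooxw
isdme
erhzl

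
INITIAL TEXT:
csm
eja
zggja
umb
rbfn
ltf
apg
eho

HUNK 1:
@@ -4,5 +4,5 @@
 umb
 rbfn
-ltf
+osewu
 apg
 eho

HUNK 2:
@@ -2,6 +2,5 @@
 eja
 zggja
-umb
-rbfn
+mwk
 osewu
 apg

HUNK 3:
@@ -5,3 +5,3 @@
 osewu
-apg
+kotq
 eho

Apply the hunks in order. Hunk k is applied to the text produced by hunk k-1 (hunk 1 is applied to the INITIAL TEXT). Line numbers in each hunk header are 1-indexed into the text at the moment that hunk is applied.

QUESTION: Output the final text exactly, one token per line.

Answer: csm
eja
zggja
mwk
osewu
kotq
eho

Derivation:
Hunk 1: at line 4 remove [ltf] add [osewu] -> 8 lines: csm eja zggja umb rbfn osewu apg eho
Hunk 2: at line 2 remove [umb,rbfn] add [mwk] -> 7 lines: csm eja zggja mwk osewu apg eho
Hunk 3: at line 5 remove [apg] add [kotq] -> 7 lines: csm eja zggja mwk osewu kotq eho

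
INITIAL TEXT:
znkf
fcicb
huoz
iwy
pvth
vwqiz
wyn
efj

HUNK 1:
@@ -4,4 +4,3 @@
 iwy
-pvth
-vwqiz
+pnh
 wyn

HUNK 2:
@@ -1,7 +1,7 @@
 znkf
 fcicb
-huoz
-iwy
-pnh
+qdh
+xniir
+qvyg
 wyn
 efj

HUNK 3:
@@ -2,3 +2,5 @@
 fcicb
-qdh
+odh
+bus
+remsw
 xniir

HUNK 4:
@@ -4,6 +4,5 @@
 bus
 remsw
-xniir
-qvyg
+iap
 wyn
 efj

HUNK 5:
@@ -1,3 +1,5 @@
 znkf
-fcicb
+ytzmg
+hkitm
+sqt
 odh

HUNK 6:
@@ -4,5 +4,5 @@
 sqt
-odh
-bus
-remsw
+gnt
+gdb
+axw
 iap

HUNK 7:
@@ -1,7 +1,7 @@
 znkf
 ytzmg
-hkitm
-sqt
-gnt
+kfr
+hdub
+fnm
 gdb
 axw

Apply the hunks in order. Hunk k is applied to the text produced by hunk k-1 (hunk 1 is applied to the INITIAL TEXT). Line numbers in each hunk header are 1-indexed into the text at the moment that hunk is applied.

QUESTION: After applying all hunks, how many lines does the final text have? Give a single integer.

Hunk 1: at line 4 remove [pvth,vwqiz] add [pnh] -> 7 lines: znkf fcicb huoz iwy pnh wyn efj
Hunk 2: at line 1 remove [huoz,iwy,pnh] add [qdh,xniir,qvyg] -> 7 lines: znkf fcicb qdh xniir qvyg wyn efj
Hunk 3: at line 2 remove [qdh] add [odh,bus,remsw] -> 9 lines: znkf fcicb odh bus remsw xniir qvyg wyn efj
Hunk 4: at line 4 remove [xniir,qvyg] add [iap] -> 8 lines: znkf fcicb odh bus remsw iap wyn efj
Hunk 5: at line 1 remove [fcicb] add [ytzmg,hkitm,sqt] -> 10 lines: znkf ytzmg hkitm sqt odh bus remsw iap wyn efj
Hunk 6: at line 4 remove [odh,bus,remsw] add [gnt,gdb,axw] -> 10 lines: znkf ytzmg hkitm sqt gnt gdb axw iap wyn efj
Hunk 7: at line 1 remove [hkitm,sqt,gnt] add [kfr,hdub,fnm] -> 10 lines: znkf ytzmg kfr hdub fnm gdb axw iap wyn efj
Final line count: 10

Answer: 10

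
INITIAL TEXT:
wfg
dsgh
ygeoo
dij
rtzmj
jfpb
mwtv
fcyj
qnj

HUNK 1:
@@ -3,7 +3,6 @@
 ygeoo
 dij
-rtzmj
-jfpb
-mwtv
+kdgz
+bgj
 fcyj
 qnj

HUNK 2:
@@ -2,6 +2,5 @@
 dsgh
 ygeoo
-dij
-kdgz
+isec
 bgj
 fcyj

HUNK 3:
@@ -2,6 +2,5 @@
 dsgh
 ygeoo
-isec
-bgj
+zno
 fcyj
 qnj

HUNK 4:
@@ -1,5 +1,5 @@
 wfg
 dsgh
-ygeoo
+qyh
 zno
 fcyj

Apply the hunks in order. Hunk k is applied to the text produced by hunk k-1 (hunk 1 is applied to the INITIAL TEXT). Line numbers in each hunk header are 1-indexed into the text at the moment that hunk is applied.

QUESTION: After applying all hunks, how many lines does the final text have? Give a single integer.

Hunk 1: at line 3 remove [rtzmj,jfpb,mwtv] add [kdgz,bgj] -> 8 lines: wfg dsgh ygeoo dij kdgz bgj fcyj qnj
Hunk 2: at line 2 remove [dij,kdgz] add [isec] -> 7 lines: wfg dsgh ygeoo isec bgj fcyj qnj
Hunk 3: at line 2 remove [isec,bgj] add [zno] -> 6 lines: wfg dsgh ygeoo zno fcyj qnj
Hunk 4: at line 1 remove [ygeoo] add [qyh] -> 6 lines: wfg dsgh qyh zno fcyj qnj
Final line count: 6

Answer: 6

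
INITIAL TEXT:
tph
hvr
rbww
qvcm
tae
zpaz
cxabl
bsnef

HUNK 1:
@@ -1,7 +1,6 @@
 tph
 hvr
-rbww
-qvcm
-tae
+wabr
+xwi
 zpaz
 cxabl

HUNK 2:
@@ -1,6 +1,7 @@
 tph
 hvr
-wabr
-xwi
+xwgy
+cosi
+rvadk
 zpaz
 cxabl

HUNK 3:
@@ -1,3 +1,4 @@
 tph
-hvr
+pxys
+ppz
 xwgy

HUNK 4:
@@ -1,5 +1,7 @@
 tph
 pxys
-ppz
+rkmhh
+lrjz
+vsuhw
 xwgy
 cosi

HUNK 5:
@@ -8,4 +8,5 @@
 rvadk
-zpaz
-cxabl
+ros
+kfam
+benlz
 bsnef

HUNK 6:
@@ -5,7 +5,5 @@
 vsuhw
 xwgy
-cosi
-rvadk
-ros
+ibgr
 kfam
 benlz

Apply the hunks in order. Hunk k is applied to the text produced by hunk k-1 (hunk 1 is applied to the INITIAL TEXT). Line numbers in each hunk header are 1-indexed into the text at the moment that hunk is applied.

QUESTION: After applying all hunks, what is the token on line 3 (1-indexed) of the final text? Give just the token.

Answer: rkmhh

Derivation:
Hunk 1: at line 1 remove [rbww,qvcm,tae] add [wabr,xwi] -> 7 lines: tph hvr wabr xwi zpaz cxabl bsnef
Hunk 2: at line 1 remove [wabr,xwi] add [xwgy,cosi,rvadk] -> 8 lines: tph hvr xwgy cosi rvadk zpaz cxabl bsnef
Hunk 3: at line 1 remove [hvr] add [pxys,ppz] -> 9 lines: tph pxys ppz xwgy cosi rvadk zpaz cxabl bsnef
Hunk 4: at line 1 remove [ppz] add [rkmhh,lrjz,vsuhw] -> 11 lines: tph pxys rkmhh lrjz vsuhw xwgy cosi rvadk zpaz cxabl bsnef
Hunk 5: at line 8 remove [zpaz,cxabl] add [ros,kfam,benlz] -> 12 lines: tph pxys rkmhh lrjz vsuhw xwgy cosi rvadk ros kfam benlz bsnef
Hunk 6: at line 5 remove [cosi,rvadk,ros] add [ibgr] -> 10 lines: tph pxys rkmhh lrjz vsuhw xwgy ibgr kfam benlz bsnef
Final line 3: rkmhh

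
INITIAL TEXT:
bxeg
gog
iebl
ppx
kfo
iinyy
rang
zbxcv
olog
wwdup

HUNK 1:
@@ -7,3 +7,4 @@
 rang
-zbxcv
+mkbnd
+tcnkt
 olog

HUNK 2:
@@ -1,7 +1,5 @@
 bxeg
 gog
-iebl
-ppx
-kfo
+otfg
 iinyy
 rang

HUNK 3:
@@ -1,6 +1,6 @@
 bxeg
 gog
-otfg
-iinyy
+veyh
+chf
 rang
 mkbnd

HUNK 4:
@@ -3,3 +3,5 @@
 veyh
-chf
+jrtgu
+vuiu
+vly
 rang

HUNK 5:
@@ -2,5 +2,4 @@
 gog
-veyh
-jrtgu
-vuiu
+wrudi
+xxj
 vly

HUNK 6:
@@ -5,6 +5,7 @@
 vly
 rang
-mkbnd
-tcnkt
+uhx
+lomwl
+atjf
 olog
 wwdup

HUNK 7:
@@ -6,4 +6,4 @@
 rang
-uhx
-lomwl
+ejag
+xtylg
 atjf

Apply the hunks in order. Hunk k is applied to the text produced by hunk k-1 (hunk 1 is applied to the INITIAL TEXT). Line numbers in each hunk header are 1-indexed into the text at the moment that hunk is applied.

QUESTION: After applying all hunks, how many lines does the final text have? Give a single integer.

Answer: 11

Derivation:
Hunk 1: at line 7 remove [zbxcv] add [mkbnd,tcnkt] -> 11 lines: bxeg gog iebl ppx kfo iinyy rang mkbnd tcnkt olog wwdup
Hunk 2: at line 1 remove [iebl,ppx,kfo] add [otfg] -> 9 lines: bxeg gog otfg iinyy rang mkbnd tcnkt olog wwdup
Hunk 3: at line 1 remove [otfg,iinyy] add [veyh,chf] -> 9 lines: bxeg gog veyh chf rang mkbnd tcnkt olog wwdup
Hunk 4: at line 3 remove [chf] add [jrtgu,vuiu,vly] -> 11 lines: bxeg gog veyh jrtgu vuiu vly rang mkbnd tcnkt olog wwdup
Hunk 5: at line 2 remove [veyh,jrtgu,vuiu] add [wrudi,xxj] -> 10 lines: bxeg gog wrudi xxj vly rang mkbnd tcnkt olog wwdup
Hunk 6: at line 5 remove [mkbnd,tcnkt] add [uhx,lomwl,atjf] -> 11 lines: bxeg gog wrudi xxj vly rang uhx lomwl atjf olog wwdup
Hunk 7: at line 6 remove [uhx,lomwl] add [ejag,xtylg] -> 11 lines: bxeg gog wrudi xxj vly rang ejag xtylg atjf olog wwdup
Final line count: 11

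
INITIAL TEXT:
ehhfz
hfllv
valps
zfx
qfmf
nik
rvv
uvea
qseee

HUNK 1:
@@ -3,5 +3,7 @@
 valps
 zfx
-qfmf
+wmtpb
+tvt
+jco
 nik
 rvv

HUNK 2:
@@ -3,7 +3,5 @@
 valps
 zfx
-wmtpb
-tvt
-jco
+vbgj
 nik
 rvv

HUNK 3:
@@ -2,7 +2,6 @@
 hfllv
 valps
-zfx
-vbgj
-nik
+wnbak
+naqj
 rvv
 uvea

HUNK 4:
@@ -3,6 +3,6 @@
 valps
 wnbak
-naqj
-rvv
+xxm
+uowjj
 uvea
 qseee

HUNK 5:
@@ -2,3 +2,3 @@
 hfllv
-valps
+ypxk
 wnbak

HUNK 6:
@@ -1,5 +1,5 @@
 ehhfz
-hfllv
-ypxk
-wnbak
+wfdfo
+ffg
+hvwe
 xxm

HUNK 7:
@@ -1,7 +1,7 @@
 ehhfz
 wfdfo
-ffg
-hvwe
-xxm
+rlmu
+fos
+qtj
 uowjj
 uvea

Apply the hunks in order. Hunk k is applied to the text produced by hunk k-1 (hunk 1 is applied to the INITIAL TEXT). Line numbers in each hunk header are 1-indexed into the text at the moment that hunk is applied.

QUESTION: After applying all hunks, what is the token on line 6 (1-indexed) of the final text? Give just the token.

Hunk 1: at line 3 remove [qfmf] add [wmtpb,tvt,jco] -> 11 lines: ehhfz hfllv valps zfx wmtpb tvt jco nik rvv uvea qseee
Hunk 2: at line 3 remove [wmtpb,tvt,jco] add [vbgj] -> 9 lines: ehhfz hfllv valps zfx vbgj nik rvv uvea qseee
Hunk 3: at line 2 remove [zfx,vbgj,nik] add [wnbak,naqj] -> 8 lines: ehhfz hfllv valps wnbak naqj rvv uvea qseee
Hunk 4: at line 3 remove [naqj,rvv] add [xxm,uowjj] -> 8 lines: ehhfz hfllv valps wnbak xxm uowjj uvea qseee
Hunk 5: at line 2 remove [valps] add [ypxk] -> 8 lines: ehhfz hfllv ypxk wnbak xxm uowjj uvea qseee
Hunk 6: at line 1 remove [hfllv,ypxk,wnbak] add [wfdfo,ffg,hvwe] -> 8 lines: ehhfz wfdfo ffg hvwe xxm uowjj uvea qseee
Hunk 7: at line 1 remove [ffg,hvwe,xxm] add [rlmu,fos,qtj] -> 8 lines: ehhfz wfdfo rlmu fos qtj uowjj uvea qseee
Final line 6: uowjj

Answer: uowjj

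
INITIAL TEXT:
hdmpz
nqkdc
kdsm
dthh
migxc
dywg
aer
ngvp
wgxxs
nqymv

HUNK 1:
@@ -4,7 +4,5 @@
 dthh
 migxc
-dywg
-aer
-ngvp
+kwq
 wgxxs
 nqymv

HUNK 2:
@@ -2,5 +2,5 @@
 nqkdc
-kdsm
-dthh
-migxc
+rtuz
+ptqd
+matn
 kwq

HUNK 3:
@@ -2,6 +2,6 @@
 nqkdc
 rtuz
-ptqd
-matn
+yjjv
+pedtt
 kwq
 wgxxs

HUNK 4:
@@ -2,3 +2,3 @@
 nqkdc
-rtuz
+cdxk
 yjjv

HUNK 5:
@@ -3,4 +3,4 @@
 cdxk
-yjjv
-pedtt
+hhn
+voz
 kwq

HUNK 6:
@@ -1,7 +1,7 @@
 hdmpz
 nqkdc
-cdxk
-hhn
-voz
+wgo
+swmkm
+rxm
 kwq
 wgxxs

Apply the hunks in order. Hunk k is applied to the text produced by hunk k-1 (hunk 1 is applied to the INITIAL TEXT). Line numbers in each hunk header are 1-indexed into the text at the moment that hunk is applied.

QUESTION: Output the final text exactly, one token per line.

Hunk 1: at line 4 remove [dywg,aer,ngvp] add [kwq] -> 8 lines: hdmpz nqkdc kdsm dthh migxc kwq wgxxs nqymv
Hunk 2: at line 2 remove [kdsm,dthh,migxc] add [rtuz,ptqd,matn] -> 8 lines: hdmpz nqkdc rtuz ptqd matn kwq wgxxs nqymv
Hunk 3: at line 2 remove [ptqd,matn] add [yjjv,pedtt] -> 8 lines: hdmpz nqkdc rtuz yjjv pedtt kwq wgxxs nqymv
Hunk 4: at line 2 remove [rtuz] add [cdxk] -> 8 lines: hdmpz nqkdc cdxk yjjv pedtt kwq wgxxs nqymv
Hunk 5: at line 3 remove [yjjv,pedtt] add [hhn,voz] -> 8 lines: hdmpz nqkdc cdxk hhn voz kwq wgxxs nqymv
Hunk 6: at line 1 remove [cdxk,hhn,voz] add [wgo,swmkm,rxm] -> 8 lines: hdmpz nqkdc wgo swmkm rxm kwq wgxxs nqymv

Answer: hdmpz
nqkdc
wgo
swmkm
rxm
kwq
wgxxs
nqymv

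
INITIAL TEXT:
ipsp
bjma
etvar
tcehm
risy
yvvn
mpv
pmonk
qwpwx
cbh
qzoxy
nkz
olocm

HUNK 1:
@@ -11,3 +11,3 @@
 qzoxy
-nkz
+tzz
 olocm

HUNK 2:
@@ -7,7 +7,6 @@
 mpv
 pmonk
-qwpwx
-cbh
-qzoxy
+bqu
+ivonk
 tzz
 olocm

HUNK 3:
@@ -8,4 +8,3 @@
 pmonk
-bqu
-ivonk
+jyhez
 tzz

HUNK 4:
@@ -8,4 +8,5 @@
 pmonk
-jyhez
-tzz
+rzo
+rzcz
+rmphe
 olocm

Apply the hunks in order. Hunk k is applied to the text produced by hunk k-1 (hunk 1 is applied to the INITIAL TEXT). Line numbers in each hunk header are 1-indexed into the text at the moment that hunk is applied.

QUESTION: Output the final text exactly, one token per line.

Answer: ipsp
bjma
etvar
tcehm
risy
yvvn
mpv
pmonk
rzo
rzcz
rmphe
olocm

Derivation:
Hunk 1: at line 11 remove [nkz] add [tzz] -> 13 lines: ipsp bjma etvar tcehm risy yvvn mpv pmonk qwpwx cbh qzoxy tzz olocm
Hunk 2: at line 7 remove [qwpwx,cbh,qzoxy] add [bqu,ivonk] -> 12 lines: ipsp bjma etvar tcehm risy yvvn mpv pmonk bqu ivonk tzz olocm
Hunk 3: at line 8 remove [bqu,ivonk] add [jyhez] -> 11 lines: ipsp bjma etvar tcehm risy yvvn mpv pmonk jyhez tzz olocm
Hunk 4: at line 8 remove [jyhez,tzz] add [rzo,rzcz,rmphe] -> 12 lines: ipsp bjma etvar tcehm risy yvvn mpv pmonk rzo rzcz rmphe olocm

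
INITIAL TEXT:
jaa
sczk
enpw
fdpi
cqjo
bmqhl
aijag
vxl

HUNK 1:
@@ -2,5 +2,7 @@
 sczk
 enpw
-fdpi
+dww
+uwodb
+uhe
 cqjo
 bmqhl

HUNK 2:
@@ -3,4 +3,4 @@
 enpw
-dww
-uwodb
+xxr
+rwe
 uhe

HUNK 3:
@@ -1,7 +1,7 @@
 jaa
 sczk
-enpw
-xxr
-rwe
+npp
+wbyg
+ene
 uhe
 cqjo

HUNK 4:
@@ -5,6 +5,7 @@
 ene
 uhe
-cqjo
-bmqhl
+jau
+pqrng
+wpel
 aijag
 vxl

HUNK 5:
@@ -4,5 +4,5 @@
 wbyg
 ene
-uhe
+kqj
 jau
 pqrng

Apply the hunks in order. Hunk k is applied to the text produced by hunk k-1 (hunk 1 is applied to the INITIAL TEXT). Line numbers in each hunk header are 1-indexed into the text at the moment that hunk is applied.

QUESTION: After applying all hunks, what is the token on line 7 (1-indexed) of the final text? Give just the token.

Answer: jau

Derivation:
Hunk 1: at line 2 remove [fdpi] add [dww,uwodb,uhe] -> 10 lines: jaa sczk enpw dww uwodb uhe cqjo bmqhl aijag vxl
Hunk 2: at line 3 remove [dww,uwodb] add [xxr,rwe] -> 10 lines: jaa sczk enpw xxr rwe uhe cqjo bmqhl aijag vxl
Hunk 3: at line 1 remove [enpw,xxr,rwe] add [npp,wbyg,ene] -> 10 lines: jaa sczk npp wbyg ene uhe cqjo bmqhl aijag vxl
Hunk 4: at line 5 remove [cqjo,bmqhl] add [jau,pqrng,wpel] -> 11 lines: jaa sczk npp wbyg ene uhe jau pqrng wpel aijag vxl
Hunk 5: at line 4 remove [uhe] add [kqj] -> 11 lines: jaa sczk npp wbyg ene kqj jau pqrng wpel aijag vxl
Final line 7: jau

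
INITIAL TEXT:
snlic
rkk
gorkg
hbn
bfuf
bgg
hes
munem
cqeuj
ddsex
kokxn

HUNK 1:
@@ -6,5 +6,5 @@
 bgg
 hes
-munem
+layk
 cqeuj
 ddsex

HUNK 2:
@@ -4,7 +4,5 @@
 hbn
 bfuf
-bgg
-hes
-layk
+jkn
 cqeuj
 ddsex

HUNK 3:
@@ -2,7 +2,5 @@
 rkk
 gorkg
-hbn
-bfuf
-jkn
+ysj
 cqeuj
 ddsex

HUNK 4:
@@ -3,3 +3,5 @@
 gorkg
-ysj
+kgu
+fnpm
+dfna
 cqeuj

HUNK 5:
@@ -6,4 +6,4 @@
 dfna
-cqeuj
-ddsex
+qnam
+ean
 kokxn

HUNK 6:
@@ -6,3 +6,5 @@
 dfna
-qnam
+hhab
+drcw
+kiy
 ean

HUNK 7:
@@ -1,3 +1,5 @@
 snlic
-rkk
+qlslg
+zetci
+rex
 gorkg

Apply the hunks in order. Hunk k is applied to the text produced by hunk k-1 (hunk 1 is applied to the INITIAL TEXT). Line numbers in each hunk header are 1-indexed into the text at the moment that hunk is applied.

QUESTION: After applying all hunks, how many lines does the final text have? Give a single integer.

Hunk 1: at line 6 remove [munem] add [layk] -> 11 lines: snlic rkk gorkg hbn bfuf bgg hes layk cqeuj ddsex kokxn
Hunk 2: at line 4 remove [bgg,hes,layk] add [jkn] -> 9 lines: snlic rkk gorkg hbn bfuf jkn cqeuj ddsex kokxn
Hunk 3: at line 2 remove [hbn,bfuf,jkn] add [ysj] -> 7 lines: snlic rkk gorkg ysj cqeuj ddsex kokxn
Hunk 4: at line 3 remove [ysj] add [kgu,fnpm,dfna] -> 9 lines: snlic rkk gorkg kgu fnpm dfna cqeuj ddsex kokxn
Hunk 5: at line 6 remove [cqeuj,ddsex] add [qnam,ean] -> 9 lines: snlic rkk gorkg kgu fnpm dfna qnam ean kokxn
Hunk 6: at line 6 remove [qnam] add [hhab,drcw,kiy] -> 11 lines: snlic rkk gorkg kgu fnpm dfna hhab drcw kiy ean kokxn
Hunk 7: at line 1 remove [rkk] add [qlslg,zetci,rex] -> 13 lines: snlic qlslg zetci rex gorkg kgu fnpm dfna hhab drcw kiy ean kokxn
Final line count: 13

Answer: 13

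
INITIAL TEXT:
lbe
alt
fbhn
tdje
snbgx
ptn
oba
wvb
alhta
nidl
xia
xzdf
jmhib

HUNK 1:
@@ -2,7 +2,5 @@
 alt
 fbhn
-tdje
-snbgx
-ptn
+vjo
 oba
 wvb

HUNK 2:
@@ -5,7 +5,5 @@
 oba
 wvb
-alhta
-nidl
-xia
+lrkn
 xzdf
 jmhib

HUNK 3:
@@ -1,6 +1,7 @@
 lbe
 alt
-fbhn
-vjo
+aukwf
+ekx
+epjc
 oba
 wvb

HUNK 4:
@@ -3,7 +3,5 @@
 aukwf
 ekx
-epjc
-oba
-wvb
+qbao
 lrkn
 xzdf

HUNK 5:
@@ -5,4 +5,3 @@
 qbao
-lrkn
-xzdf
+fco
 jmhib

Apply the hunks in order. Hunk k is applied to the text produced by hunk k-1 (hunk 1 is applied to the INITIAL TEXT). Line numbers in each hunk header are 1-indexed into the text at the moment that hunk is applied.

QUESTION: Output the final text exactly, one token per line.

Answer: lbe
alt
aukwf
ekx
qbao
fco
jmhib

Derivation:
Hunk 1: at line 2 remove [tdje,snbgx,ptn] add [vjo] -> 11 lines: lbe alt fbhn vjo oba wvb alhta nidl xia xzdf jmhib
Hunk 2: at line 5 remove [alhta,nidl,xia] add [lrkn] -> 9 lines: lbe alt fbhn vjo oba wvb lrkn xzdf jmhib
Hunk 3: at line 1 remove [fbhn,vjo] add [aukwf,ekx,epjc] -> 10 lines: lbe alt aukwf ekx epjc oba wvb lrkn xzdf jmhib
Hunk 4: at line 3 remove [epjc,oba,wvb] add [qbao] -> 8 lines: lbe alt aukwf ekx qbao lrkn xzdf jmhib
Hunk 5: at line 5 remove [lrkn,xzdf] add [fco] -> 7 lines: lbe alt aukwf ekx qbao fco jmhib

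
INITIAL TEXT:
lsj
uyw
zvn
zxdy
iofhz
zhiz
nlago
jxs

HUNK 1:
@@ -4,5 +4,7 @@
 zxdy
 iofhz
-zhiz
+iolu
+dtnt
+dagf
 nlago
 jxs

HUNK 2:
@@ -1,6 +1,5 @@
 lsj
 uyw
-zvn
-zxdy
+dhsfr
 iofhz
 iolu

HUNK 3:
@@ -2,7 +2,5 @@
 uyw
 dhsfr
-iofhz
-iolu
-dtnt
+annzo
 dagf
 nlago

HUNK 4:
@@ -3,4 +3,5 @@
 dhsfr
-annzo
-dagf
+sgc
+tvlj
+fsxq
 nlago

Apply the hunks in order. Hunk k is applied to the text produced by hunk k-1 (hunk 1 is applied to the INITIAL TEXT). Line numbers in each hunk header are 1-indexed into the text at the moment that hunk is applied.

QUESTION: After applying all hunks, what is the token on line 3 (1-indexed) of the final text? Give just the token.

Answer: dhsfr

Derivation:
Hunk 1: at line 4 remove [zhiz] add [iolu,dtnt,dagf] -> 10 lines: lsj uyw zvn zxdy iofhz iolu dtnt dagf nlago jxs
Hunk 2: at line 1 remove [zvn,zxdy] add [dhsfr] -> 9 lines: lsj uyw dhsfr iofhz iolu dtnt dagf nlago jxs
Hunk 3: at line 2 remove [iofhz,iolu,dtnt] add [annzo] -> 7 lines: lsj uyw dhsfr annzo dagf nlago jxs
Hunk 4: at line 3 remove [annzo,dagf] add [sgc,tvlj,fsxq] -> 8 lines: lsj uyw dhsfr sgc tvlj fsxq nlago jxs
Final line 3: dhsfr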